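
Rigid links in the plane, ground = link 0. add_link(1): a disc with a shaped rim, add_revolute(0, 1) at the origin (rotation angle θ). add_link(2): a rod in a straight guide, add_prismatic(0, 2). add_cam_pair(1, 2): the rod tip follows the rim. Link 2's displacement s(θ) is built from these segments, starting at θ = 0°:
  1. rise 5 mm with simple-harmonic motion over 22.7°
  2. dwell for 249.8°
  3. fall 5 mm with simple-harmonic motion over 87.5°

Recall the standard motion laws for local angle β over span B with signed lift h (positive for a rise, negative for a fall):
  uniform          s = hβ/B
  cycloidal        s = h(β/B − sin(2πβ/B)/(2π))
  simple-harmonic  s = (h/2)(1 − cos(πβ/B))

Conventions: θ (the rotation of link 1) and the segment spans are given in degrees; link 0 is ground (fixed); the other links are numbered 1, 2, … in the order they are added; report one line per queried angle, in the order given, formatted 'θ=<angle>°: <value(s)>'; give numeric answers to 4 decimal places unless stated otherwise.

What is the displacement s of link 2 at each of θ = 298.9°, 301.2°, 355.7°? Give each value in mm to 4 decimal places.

segment 1 (0° to 22.7°, simple-harmonic, h = 5) is passed completely: s = 0.0000 + (5) = 5.0000
segment 2 (22.7° to 272.5°, dwell): s unchanged at 5.0000
θ = 298.9° falls in segment 3 (272.5° to 360°, simple-harmonic, h = -5): β = 298.9 − 272.5 = 26.4°, B = 87.5°; Δs = -5/2·(1 − cos(π·0.3017)) = -1.0415; s = 5.0000 − 1.0415 = 3.9585
θ = 301.2° falls in segment 3 (272.5° to 360°, simple-harmonic, h = -5): β = 301.2 − 272.5 = 28.7°, B = 87.5°; Δs = -5/2·(1 − cos(π·0.3280)) = -1.2139; s = 5.0000 − 1.2139 = 3.7861
θ = 355.7° falls in segment 3 (272.5° to 360°, simple-harmonic, h = -5): β = 355.7 − 272.5 = 83.2°, B = 87.5°; Δs = -5/2·(1 − cos(π·0.9509)) = -4.9703; s = 5.0000 − 4.9703 = 0.0297

θ=298.9°: 3.9585
θ=301.2°: 3.7861
θ=355.7°: 0.0297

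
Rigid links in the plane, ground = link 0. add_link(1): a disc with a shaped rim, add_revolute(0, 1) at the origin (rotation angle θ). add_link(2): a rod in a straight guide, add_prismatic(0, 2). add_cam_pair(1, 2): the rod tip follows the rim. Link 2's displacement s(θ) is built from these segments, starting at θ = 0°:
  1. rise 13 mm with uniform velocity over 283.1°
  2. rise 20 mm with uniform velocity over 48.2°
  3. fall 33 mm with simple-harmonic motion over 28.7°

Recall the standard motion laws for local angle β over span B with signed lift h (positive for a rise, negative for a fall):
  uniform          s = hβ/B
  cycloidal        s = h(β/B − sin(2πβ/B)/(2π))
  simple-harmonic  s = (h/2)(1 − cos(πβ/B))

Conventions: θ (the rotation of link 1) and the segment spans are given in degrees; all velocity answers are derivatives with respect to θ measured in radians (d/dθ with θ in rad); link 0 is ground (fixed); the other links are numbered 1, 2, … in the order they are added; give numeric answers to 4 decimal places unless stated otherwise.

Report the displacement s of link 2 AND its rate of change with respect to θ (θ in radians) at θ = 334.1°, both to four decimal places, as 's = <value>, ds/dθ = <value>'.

segment 1 (0° to 283.1°, uniform, h = 13) is passed completely: s = 0.0000 + (13) = 13.0000
segment 2 (283.1° to 331.3°, uniform, h = 20) is passed completely: s = 13.0000 + (20) = 33.0000
θ = 334.1° falls in segment 3 (331.3° to 360°, simple-harmonic, h = -33): β = 334.1 − 331.3 = 2.8°, B = 28.7°; Δs = -33/2·(1 − cos(π·0.0976)) = -0.7690; s = 33.0000 − 0.7690 = 32.2310
velocity in seg [331.3°–360°] (simple-harmonic), θ in radians: β = 2.8° = 0.0489 rad, B = 28.7° = 0.5009 rad; ds/dθ = (πh/(2B)) sin(πβ/B) = (π·(-33)/(2·0.5009)) sin(π·0.0976) = -31.223351 mm/rad

s = 32.2310, ds/dθ = -31.2234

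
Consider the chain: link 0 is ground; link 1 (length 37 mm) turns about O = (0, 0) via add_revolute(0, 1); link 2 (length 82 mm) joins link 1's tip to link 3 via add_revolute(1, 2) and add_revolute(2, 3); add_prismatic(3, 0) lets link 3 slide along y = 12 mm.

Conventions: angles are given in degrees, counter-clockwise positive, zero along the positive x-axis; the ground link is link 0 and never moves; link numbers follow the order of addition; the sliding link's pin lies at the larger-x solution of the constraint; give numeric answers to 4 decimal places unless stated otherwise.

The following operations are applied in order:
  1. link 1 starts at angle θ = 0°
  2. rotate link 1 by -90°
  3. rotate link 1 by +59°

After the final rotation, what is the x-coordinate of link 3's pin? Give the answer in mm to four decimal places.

geometry: r = 37 mm, L = 82 mm, e = 12 mm; θ starts at 0°
rotate link 1 by -90°: θ ← 0° -90° = -90°
rotate link 1 by +59°: θ ← -90° +59° = -31°
crank pin P = (r cos θ, r sin θ) = (31.715190, -19.056409)
h = r sin θ − e = -19.056409 − 12 = -31.056409
x = r cos θ + √(L² − h²) = 31.715190 + 75.891366 = 107.606556

107.6066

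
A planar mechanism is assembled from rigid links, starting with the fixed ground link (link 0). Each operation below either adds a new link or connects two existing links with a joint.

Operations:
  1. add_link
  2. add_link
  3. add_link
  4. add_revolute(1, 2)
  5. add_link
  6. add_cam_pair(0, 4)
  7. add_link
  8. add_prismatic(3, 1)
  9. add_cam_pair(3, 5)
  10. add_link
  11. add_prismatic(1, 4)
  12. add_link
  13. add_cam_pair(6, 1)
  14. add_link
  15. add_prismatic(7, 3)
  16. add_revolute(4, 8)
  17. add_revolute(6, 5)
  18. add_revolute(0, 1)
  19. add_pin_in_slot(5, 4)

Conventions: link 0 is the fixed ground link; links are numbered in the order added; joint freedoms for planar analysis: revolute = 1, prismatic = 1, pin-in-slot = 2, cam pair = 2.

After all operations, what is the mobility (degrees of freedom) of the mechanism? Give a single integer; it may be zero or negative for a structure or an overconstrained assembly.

link 0 = ground. State L|J1|J2 = 1|0|0
+link1  2|0|0
+link2  3|0|0
+link3  4|0|0
R(1,2) f=1→J1  4|1|0
+link4  5|1|0
C(0,4) f=2→J2  5|1|1
+link5  6|1|1
P(3,1) f=1→J1  6|2|1
C(3,5) f=2→J2  6|2|2
+link6  7|2|2
P(1,4) f=1→J1  7|3|2
+link7  8|3|2
C(6,1) f=2→J2  8|3|3
+link8  9|3|3
P(7,3) f=1→J1  9|4|3
R(4,8) f=1→J1  9|5|3
R(6,5) f=1→J1  9|6|3
R(0,1) f=1→J1  9|7|3
PS(5,4) f=2→J2  9|7|4
M = 3(9−1)−2·7−4 = 24−14−4 = 6

M = 6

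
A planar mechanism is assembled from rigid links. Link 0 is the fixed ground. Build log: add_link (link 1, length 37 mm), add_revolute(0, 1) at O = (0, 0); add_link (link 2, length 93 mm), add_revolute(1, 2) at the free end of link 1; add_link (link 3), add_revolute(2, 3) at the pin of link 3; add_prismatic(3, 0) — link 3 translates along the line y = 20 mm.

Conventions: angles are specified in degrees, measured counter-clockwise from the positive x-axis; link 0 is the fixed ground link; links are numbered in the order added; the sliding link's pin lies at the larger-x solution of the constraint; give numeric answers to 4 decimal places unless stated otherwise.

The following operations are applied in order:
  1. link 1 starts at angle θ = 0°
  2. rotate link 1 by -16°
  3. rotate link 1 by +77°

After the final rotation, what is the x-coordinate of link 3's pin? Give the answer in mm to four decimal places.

geometry: r = 37 mm, L = 93 mm, e = 20 mm; θ starts at 0°
rotate link 1 by -16°: θ ← 0° -16° = -16°
rotate link 1 by +77°: θ ← -16° +77° = 61°
crank pin P = (r cos θ, r sin θ) = (17.937956, 32.360929)
h = r sin θ − e = 32.360929 − 20 = 12.360929
x = r cos θ + √(L² − h²) = 17.937956 + 92.174874 = 110.112830

110.1128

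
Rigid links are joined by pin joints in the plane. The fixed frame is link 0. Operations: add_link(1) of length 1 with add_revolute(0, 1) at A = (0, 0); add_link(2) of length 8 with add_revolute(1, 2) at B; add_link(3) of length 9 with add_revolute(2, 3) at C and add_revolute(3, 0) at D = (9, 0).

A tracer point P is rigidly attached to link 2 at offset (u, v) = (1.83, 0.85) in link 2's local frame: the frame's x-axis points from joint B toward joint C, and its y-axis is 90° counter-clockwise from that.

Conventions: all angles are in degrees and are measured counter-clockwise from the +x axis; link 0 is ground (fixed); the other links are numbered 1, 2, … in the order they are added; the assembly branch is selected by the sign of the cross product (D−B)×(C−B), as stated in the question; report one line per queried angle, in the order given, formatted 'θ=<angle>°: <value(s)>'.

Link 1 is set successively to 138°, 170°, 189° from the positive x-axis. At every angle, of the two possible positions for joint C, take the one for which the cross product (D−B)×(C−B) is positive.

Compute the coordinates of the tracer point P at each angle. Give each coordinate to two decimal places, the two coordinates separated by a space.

A=(0,0), D=(9.00,0)
θ=138°: B = A + 1.00·(cos138°, sin138°) = (-0.7431, 0.6691)
θ=138°: |BD| = 9.7661
θ=138°: circle(B,8.00) ∩ circle(D,9.00): a=4.0127, h=6.9209
θ=138°:   candidates: C₊=(3.7343,7.2988) cross=67.590; C₋=(2.7859,-6.5104) cross=-67.590
θ=138°:   branch + wants cross > 0 → take C=(3.7343,7.2988) (cross=67.590)
θ=138°: ex = (C−B)/|BC| = (0.5597,0.8287); ey = (-0.8287,0.5597)
θ=138°: P = B + 1.83·ex + 0.85·ey = (-0.4233,2.6614)
θ=170°: B = A + 1.00·(cos170°, sin170°) = (-0.9848, 0.1736)
θ=170°: |BD| = 9.9863
θ=170°: circle(B,8.00) ∩ circle(D,9.00): a=4.1420, h=6.8443
θ=170°:   candidates: C₊=(3.2756,6.9448) cross=68.349; C₋=(3.0375,-6.7416) cross=-68.349
θ=170°:   branch + wants cross > 0 → take C=(3.2756,6.9448) (cross=68.349)
θ=170°: ex = (C−B)/|BC| = (0.5325,0.8464); ey = (-0.8464,0.5325)
θ=170°: P = B + 1.83·ex + 0.85·ey = (-0.7297,2.1752)
θ=189°: B = A + 1.00·(cos189°, sin189°) = (-0.9877, -0.1564)
θ=189°: |BD| = 9.9889
θ=189°: circle(B,8.00) ∩ circle(D,9.00): a=4.1435, h=6.8433
θ=189°:   candidates: C₊=(3.0481,6.7510) cross=68.358; C₋=(3.2625,-6.9340) cross=-68.358
θ=189°:   branch + wants cross > 0 → take C=(3.0481,6.7510) (cross=68.358)
θ=189°: ex = (C−B)/|BC| = (0.5045,0.8634); ey = (-0.8634,0.5045)
θ=189°: P = B + 1.83·ex + 0.85·ey = (-0.7984,1.8524)

θ=138°: -0.42 2.66
θ=170°: -0.73 2.18
θ=189°: -0.80 1.85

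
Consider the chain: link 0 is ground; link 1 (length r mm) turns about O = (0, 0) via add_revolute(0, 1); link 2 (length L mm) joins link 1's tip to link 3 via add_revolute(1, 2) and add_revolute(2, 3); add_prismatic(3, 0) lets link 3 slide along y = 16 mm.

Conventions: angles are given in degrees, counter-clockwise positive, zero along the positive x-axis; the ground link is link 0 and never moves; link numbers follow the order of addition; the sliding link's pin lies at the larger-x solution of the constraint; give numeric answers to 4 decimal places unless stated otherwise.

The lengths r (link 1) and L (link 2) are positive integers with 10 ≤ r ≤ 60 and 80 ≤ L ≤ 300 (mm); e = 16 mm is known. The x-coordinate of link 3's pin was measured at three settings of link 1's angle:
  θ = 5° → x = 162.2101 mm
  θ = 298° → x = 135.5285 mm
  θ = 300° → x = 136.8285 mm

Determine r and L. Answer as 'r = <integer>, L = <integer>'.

constraint per measurement: (x − r cos θ)² + (r sin θ − e)² = L²
subtracting the θ₁ and θ₂ equations cancels the r² and L² terms:
r = (x₁² − x₂²) / (2[(x₁cos θ₁ + e sin θ₁) − (x₂cos θ₂ + e sin θ₂)]) = 35.0000 → r = 35
L² = (x₁ − r cos θ₁)² + (r sin θ₁ − e)² = 16384.0032 → L = 128.0000 → L = 128
check at θ₃=300°: x = 136.8285 (printed 136.8285) ✓

r = 35, L = 128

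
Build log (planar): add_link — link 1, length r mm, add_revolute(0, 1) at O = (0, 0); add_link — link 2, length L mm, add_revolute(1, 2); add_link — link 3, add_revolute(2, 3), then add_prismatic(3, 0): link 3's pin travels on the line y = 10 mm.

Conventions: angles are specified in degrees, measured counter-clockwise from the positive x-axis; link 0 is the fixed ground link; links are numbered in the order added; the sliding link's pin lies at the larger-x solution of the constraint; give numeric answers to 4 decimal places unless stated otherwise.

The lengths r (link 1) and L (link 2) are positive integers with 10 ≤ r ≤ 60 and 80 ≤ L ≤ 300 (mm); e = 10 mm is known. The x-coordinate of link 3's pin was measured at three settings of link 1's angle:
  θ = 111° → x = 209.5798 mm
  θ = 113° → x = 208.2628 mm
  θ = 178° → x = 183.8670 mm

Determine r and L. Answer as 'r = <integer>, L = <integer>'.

constraint per measurement: (x − r cos θ)² + (r sin θ − e)² = L²
subtracting the θ₁ and θ₂ equations cancels the r² and L² terms:
r = (x₁² − x₂²) / (2[(x₁cos θ₁ + e sin θ₁) − (x₂cos θ₂ + e sin θ₂)]) = 42.9999 → r = 43
L² = (x₁ − r cos θ₁)² + (r sin θ₁ − e)² = 51528.9882 → L = 227.0000 → L = 227
check at θ₃=178°: x = 183.8670 (printed 183.8670) ✓

r = 43, L = 227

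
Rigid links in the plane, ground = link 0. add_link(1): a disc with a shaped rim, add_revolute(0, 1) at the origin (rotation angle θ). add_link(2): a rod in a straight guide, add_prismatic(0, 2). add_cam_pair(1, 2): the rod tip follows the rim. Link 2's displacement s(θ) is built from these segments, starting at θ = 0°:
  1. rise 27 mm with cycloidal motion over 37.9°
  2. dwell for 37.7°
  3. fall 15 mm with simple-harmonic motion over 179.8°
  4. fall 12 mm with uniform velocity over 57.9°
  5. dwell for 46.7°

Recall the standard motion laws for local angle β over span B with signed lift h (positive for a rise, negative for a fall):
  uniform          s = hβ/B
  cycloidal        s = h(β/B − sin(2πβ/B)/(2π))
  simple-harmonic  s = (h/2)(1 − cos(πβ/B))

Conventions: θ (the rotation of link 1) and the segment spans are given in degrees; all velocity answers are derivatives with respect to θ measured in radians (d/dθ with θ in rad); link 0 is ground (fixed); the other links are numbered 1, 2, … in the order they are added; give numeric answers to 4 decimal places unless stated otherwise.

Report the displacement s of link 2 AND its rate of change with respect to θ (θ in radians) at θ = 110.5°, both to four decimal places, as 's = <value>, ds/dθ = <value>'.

segment 1 (0° to 37.9°, cycloidal, h = 27) is passed completely: s = 0.0000 + (27) = 27.0000
segment 2 (37.9° to 75.6°, dwell): s unchanged at 27.0000
θ = 110.5° falls in segment 3 (75.6° to 255.4°, simple-harmonic, h = -15): β = 110.5 − 75.6 = 34.9°, B = 179.8°; Δs = -15/2·(1 − cos(π·0.1941)) = -1.3518; s = 27.0000 − 1.3518 = 25.6482
velocity in seg [75.6°–255.4°] (simple-harmonic), θ in radians: β = 34.9° = 0.6091 rad, B = 179.8° = 3.1381 rad; ds/dθ = (πh/(2B)) sin(πβ/B) = (π·(-15)/(2·3.1381)) sin(π·0.1941) = -4.300039 mm/rad

s = 25.6482, ds/dθ = -4.3000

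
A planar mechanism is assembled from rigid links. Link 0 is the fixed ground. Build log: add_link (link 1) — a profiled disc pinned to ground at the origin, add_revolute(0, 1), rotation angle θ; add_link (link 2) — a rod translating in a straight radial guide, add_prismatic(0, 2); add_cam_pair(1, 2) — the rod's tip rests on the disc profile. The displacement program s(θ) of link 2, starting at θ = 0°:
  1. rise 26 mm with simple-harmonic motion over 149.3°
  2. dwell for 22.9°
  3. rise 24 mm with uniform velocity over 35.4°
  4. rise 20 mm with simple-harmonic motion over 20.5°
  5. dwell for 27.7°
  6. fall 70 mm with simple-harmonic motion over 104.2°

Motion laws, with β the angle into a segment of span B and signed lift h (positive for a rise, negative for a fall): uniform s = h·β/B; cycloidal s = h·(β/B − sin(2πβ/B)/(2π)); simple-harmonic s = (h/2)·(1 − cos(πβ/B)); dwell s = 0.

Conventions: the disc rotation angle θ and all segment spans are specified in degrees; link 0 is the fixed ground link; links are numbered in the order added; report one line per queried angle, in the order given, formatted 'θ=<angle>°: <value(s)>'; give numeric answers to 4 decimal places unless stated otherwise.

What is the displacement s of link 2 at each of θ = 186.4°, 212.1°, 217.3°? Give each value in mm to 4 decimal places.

seg 1 [0°–149.3°] simple-harmonic, h=26: full span → s += 26 → s = 26.0000
seg 2 [149.3°–172.2°] dwell: s stays 26.0000
seg 3 [172.2°–207.6°] uniform, h=24: θ=186.4° here. β=14.2, B=35.4. 24·14.2/35.4 = 9.6271 → s = 35.6271
seg 3 [172.2°–207.6°] uniform, h=24: full span → s += 24 → s = 50.0000
seg 4 [207.6°–228.1°] simple-harmonic, h=20: θ=212.1° here. β=4.5, B=20.5. 20/2·(1 − cos(π·0.2195)) = 2.2851 → s = 52.2851
seg 4 [207.6°–228.1°] simple-harmonic, h=20: θ=217.3° here. β=9.7, B=20.5. 20/2·(1 − cos(π·0.4732)) = 9.1581 → s = 59.1581

θ=186.4°: 35.6271
θ=212.1°: 52.2851
θ=217.3°: 59.1581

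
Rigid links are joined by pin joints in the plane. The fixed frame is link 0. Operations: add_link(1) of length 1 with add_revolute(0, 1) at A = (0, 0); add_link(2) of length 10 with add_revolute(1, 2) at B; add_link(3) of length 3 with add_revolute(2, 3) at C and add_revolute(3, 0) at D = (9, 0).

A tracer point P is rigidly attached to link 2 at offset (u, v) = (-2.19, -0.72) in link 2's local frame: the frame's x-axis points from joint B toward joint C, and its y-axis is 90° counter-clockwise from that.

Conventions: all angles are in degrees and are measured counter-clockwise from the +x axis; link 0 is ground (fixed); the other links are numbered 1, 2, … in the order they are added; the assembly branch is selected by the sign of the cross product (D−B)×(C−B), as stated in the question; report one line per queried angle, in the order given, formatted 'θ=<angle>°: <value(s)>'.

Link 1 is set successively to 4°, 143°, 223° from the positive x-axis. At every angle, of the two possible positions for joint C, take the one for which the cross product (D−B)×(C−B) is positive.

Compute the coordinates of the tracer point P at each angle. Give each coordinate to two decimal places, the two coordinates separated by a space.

A=(0,0), D=(9.00,0)
θ=4°: B = A + 1.00·(cos4°, sin4°) = (0.9976, 0.0698)
θ=4°: |BD| = 8.0027
θ=4°: circle(B,10.00) ∩ circle(D,3.00): a=9.6869, h=2.4826
θ=4°:   candidates: C₊=(10.7058,2.4679) cross=19.868; C₋=(10.6625,-2.4972) cross=-19.868
θ=4°:   branch + wants cross > 0 → take C=(10.7058,2.4679) (cross=19.868)
θ=4°: ex = (C−B)/|BC| = (0.9708,0.2398); ey = (-0.2398,0.9708)
θ=4°: P = B + -2.19·ex + -0.72·ey = (-0.9559,-1.1544)
θ=143°: B = A + 1.00·(cos143°, sin143°) = (-0.7986, 0.6018)
θ=143°: |BD| = 9.8171
θ=143°: circle(B,10.00) ∩ circle(D,3.00): a=9.5433, h=2.9875
θ=143°:   candidates: C₊=(8.9099,2.9986) cross=29.328; C₋=(8.5436,-2.9651) cross=-29.328
θ=143°:   branch + wants cross > 0 → take C=(8.9099,2.9986) (cross=29.328)
θ=143°: ex = (C−B)/|BC| = (0.9709,0.2397); ey = (-0.2397,0.9709)
θ=143°: P = B + -2.19·ex + -0.72·ey = (-2.7522,-0.6221)
θ=223°: B = A + 1.00·(cos223°, sin223°) = (-0.7314, -0.6820)
θ=223°: |BD| = 9.7552
θ=223°: circle(B,10.00) ∩ circle(D,3.00): a=9.5418, h=2.9924
θ=223°:   candidates: C₊=(8.5779,2.9702) cross=29.192; C₋=(8.9963,-3.0000) cross=-29.192
θ=223°:   branch + wants cross > 0 → take C=(8.5779,2.9702) (cross=29.192)
θ=223°: ex = (C−B)/|BC| = (0.9309,0.3652); ey = (-0.3652,0.9309)
θ=223°: P = B + -2.19·ex + -0.72·ey = (-2.5071,-2.1521)

θ=4°: -0.96 -1.15
θ=143°: -2.75 -0.62
θ=223°: -2.51 -2.15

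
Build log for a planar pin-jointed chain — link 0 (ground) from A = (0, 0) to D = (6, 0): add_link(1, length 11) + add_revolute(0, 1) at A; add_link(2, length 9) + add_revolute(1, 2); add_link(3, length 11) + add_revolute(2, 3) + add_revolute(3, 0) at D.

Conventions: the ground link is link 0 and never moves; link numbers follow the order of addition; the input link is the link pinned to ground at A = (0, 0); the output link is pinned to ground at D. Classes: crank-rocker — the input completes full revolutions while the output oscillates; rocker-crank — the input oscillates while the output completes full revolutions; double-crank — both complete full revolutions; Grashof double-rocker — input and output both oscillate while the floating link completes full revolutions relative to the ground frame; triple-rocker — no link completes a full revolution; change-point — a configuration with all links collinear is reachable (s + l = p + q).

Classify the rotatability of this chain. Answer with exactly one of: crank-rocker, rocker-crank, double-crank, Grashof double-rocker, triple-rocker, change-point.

lengths: ground=6, input=11, coupler=9, output=11
sorted: s=6 (shortest), l=11 (longest), p+q=20
s + l = 17 vs p + q = 20
s + l < p + q (Grashof) with shortest = ground link → double-crank

double-crank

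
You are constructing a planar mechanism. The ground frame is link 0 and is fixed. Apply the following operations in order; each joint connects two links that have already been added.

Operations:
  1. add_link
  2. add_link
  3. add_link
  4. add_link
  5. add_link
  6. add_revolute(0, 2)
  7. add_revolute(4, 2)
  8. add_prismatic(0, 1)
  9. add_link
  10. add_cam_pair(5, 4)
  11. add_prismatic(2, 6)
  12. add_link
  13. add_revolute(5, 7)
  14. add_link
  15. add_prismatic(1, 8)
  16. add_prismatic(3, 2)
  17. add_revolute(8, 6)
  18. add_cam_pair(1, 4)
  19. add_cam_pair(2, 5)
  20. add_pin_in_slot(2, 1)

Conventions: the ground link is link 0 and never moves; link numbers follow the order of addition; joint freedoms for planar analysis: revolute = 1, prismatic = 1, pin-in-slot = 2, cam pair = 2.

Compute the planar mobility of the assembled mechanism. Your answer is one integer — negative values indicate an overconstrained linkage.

L=1 J1=0 J2=0
add link → L=2 J1=0 J2=0
add link → L=3 J1=0 J2=0
add link → L=4 J1=0 J2=0
add link → L=5 J1=0 J2=0
add link → L=6 J1=0 J2=0
R@0,2 dof=1 J1 → L=6 J1=1 J2=0
R@4,2 dof=1 J1 → L=6 J1=2 J2=0
P@0,1 dof=1 J1 → L=6 J1=3 J2=0
add link → L=7 J1=3 J2=0
C@5,4 dof=2 J2 → L=7 J1=3 J2=1
P@2,6 dof=1 J1 → L=7 J1=4 J2=1
add link → L=8 J1=4 J2=1
R@5,7 dof=1 J1 → L=8 J1=5 J2=1
add link → L=9 J1=5 J2=1
P@1,8 dof=1 J1 → L=9 J1=6 J2=1
P@3,2 dof=1 J1 → L=9 J1=7 J2=1
R@8,6 dof=1 J1 → L=9 J1=8 J2=1
C@1,4 dof=2 J2 → L=9 J1=8 J2=2
C@2,5 dof=2 J2 → L=9 J1=8 J2=3
PS@2,1 dof=2 J2 → L=9 J1=8 J2=4
M=3(L−1)−2J1−J2=3·8−2·8−4=4

M = 4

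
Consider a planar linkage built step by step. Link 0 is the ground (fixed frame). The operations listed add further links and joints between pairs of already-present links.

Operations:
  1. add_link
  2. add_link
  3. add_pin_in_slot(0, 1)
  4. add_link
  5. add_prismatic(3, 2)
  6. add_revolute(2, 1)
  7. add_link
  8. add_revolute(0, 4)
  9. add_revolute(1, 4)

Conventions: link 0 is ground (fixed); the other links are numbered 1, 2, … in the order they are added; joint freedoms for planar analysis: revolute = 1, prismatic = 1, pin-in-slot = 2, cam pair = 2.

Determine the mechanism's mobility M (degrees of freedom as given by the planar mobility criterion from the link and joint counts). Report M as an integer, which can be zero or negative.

link 0 = ground. State L|J1|J2 = 1|0|0
+link1  2|0|0
+link2  3|0|0
PS(0,1) f=2→J2  3|0|1
+link3  4|0|1
P(3,2) f=1→J1  4|1|1
R(2,1) f=1→J1  4|2|1
+link4  5|2|1
R(0,4) f=1→J1  5|3|1
R(1,4) f=1→J1  5|4|1
M = 3(5−1)−2·4−1 = 12−8−1 = 3

M = 3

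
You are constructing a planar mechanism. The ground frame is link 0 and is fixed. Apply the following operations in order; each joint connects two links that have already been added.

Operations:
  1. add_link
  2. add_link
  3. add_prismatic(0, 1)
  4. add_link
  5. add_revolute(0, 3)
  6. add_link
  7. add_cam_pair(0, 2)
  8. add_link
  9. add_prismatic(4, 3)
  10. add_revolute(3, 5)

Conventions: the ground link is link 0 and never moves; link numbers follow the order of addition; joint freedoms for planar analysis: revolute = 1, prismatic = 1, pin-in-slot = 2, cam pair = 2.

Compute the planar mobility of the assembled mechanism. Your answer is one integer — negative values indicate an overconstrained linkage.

ground; <1,0,0>
#1 <2,0,0>
#2 <3,0,0>
P:0↔1 J1 <3,1,0>
#3 <4,1,0>
R:0↔3 J1 <4,2,0>
#4 <5,2,0>
C:0↔2 J2 <5,2,1>
#5 <6,2,1>
P:4↔3 J1 <6,3,1>
R:3↔5 J1 <6,4,1>
3×5 − 2×4 − 1×1 = 6

M = 6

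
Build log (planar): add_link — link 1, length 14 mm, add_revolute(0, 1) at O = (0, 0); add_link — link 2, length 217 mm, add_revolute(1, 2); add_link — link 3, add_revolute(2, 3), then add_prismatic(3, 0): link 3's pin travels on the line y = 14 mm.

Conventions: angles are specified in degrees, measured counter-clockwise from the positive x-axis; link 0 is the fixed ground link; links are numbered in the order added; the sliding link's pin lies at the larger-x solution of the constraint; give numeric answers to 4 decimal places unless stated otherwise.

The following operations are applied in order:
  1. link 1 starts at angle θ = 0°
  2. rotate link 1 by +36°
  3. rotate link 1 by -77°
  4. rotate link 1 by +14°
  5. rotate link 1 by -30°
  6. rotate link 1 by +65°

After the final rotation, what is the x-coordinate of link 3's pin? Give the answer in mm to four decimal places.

geometry: r = 14 mm, L = 217 mm, e = 14 mm; θ starts at 0°
rotate link 1 by +36°: θ ← 0° +36° = 36°
rotate link 1 by -77°: θ ← 36° -77° = -41°
rotate link 1 by +14°: θ ← -41° +14° = -27°
rotate link 1 by -30°: θ ← -27° -30° = -57°
rotate link 1 by +65°: θ ← -57° +65° = 8°
crank pin P = (r cos θ, r sin θ) = (13.863753, 1.948423)
h = r sin θ − e = 1.948423 − 14 = -12.051577
x = r cos θ + √(L² − h²) = 13.863753 + 216.665086 = 230.528839

230.5288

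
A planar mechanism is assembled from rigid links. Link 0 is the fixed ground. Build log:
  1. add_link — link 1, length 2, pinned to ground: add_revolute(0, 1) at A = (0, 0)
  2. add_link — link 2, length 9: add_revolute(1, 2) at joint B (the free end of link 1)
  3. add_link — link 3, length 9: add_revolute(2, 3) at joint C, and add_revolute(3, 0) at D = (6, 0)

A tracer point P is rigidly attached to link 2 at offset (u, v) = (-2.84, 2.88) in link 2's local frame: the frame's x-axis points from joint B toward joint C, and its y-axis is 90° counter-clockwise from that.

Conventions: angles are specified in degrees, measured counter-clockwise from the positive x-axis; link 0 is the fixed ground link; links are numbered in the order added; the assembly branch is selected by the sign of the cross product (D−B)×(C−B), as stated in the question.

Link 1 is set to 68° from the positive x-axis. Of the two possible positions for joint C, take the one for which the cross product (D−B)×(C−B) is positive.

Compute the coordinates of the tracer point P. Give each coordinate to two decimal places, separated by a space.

A=(0,0), D=(6.00,0)
B = A + 2.00·(cos68°, sin68°) = (0.7492, 1.8544)
|BD| = 5.5686
circle(B,9.00) ∩ circle(D,9.00): a=2.7843, h=8.5585
  candidates: C₊=(6.2246,8.9972) cross=47.659; C₋=(0.5246,-7.1428) cross=-47.659
  branch + wants cross > 0 → take C=(6.2246,8.9972) (cross=47.659)
ex = (C−B)/|BC| = (0.6084,0.7936); ey = (-0.7936,0.6084)
P = B + -2.84·ex + 2.88·ey = (-3.2643,1.3525)

-3.26 1.35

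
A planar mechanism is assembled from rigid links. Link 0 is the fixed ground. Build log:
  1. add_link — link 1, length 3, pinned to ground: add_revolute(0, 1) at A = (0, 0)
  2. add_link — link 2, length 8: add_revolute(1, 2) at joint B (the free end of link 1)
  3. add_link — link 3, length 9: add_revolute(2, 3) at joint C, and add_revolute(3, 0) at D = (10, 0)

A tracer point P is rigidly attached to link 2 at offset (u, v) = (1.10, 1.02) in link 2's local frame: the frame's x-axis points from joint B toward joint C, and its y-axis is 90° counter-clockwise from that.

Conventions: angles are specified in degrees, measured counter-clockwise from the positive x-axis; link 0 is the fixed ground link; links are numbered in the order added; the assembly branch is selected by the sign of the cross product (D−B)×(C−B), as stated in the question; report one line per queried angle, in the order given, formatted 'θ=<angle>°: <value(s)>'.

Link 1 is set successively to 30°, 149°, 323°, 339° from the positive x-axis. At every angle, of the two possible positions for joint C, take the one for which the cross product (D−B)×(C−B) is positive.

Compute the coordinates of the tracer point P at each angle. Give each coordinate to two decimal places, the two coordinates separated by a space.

A=(0,0), D=(10.00,0)
θ=30°: B = A + 3.00·(cos30°, sin30°) = (2.5981, 1.5000)
θ=30°: |BD| = 7.5524
θ=30°: circle(B,8.00) ∩ circle(D,9.00): a=2.6507, h=7.5481
θ=30°:   candidates: C₊=(6.6951,8.3713) cross=57.006; C₋=(3.6968,-6.4242) cross=-57.006
θ=30°:   branch + wants cross > 0 → take C=(6.6951,8.3713) (cross=57.006)
θ=30°: ex = (C−B)/|BC| = (0.5121,0.8589); ey = (-0.8589,0.5121)
θ=30°: P = B + 1.10·ex + 1.02·ey = (2.2853,2.9672)
θ=149°: B = A + 3.00·(cos149°, sin149°) = (-2.5715, 1.5451)
θ=149°: |BD| = 12.6661
θ=149°: circle(B,8.00) ∩ circle(D,9.00): a=5.6620, h=5.6517
θ=149°:   candidates: C₊=(3.7376,6.4639) cross=71.585; C₋=(2.3587,-4.7551) cross=-71.585
θ=149°:   branch + wants cross > 0 → take C=(3.7376,6.4639) (cross=71.585)
θ=149°: ex = (C−B)/|BC| = (0.7886,0.6149); ey = (-0.6149,0.7886)
θ=149°: P = B + 1.10·ex + 1.02·ey = (-2.3311,3.0259)
θ=323°: B = A + 3.00·(cos323°, sin323°) = (2.3959, -1.8054)
θ=323°: |BD| = 7.8155
θ=323°: circle(B,8.00) ∩ circle(D,9.00): a=2.8202, h=7.4864
θ=323°:   candidates: C₊=(3.4104,6.1300) cross=58.510; C₋=(6.8692,-8.4379) cross=-58.510
θ=323°:   branch + wants cross > 0 → take C=(3.4104,6.1300) (cross=58.510)
θ=323°: ex = (C−B)/|BC| = (0.1268,0.9919); ey = (-0.9919,0.1268)
θ=323°: P = B + 1.10·ex + 1.02·ey = (1.5236,-0.5850)
θ=339°: B = A + 3.00·(cos339°, sin339°) = (2.8007, -1.0751)
θ=339°: |BD| = 7.2791
θ=339°: circle(B,8.00) ∩ circle(D,9.00): a=2.4718, h=7.6086
θ=339°:   candidates: C₊=(4.1217,6.8151) cross=55.383; C₋=(6.3692,-8.2351) cross=-55.383
θ=339°:   branch + wants cross > 0 → take C=(4.1217,6.8151) (cross=55.383)
θ=339°: ex = (C−B)/|BC| = (0.1651,0.9863); ey = (-0.9863,0.1651)
θ=339°: P = B + 1.10·ex + 1.02·ey = (1.9764,0.1782)

θ=30°: 2.29 2.97
θ=149°: -2.33 3.03
θ=323°: 1.52 -0.58
θ=339°: 1.98 0.18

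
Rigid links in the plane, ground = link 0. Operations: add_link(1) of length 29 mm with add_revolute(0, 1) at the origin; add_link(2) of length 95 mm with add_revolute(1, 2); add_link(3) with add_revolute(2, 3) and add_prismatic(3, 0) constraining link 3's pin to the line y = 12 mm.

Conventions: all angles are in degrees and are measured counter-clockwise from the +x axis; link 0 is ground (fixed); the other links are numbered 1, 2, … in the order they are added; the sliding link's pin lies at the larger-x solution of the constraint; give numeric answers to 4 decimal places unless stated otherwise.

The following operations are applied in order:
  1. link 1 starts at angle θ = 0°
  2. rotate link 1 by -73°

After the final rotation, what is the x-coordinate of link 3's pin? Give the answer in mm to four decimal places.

geometry: r = 29 mm, L = 95 mm, e = 12 mm; θ starts at 0°
rotate link 1 by -73°: θ ← 0° -73° = -73°
crank pin P = (r cos θ, r sin θ) = (8.478779, -27.732838)
h = r sin θ − e = -27.732838 − 12 = -39.732838
x = r cos θ + √(L² − h²) = 8.478779 + 86.291956 = 94.770735

94.7707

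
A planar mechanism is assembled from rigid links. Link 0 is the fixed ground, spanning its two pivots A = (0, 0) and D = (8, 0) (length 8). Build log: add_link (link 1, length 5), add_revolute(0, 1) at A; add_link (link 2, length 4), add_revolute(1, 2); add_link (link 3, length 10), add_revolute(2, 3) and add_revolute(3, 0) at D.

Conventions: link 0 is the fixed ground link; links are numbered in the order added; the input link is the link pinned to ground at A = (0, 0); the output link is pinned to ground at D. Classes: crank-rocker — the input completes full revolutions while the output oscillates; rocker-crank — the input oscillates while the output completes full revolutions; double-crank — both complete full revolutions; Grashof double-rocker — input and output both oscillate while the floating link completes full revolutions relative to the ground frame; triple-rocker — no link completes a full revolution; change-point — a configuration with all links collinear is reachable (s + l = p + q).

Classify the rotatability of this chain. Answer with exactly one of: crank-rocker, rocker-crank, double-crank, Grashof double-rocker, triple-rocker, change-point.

lengths: ground=8, input=5, coupler=4, output=10
sorted: s=4 (shortest), l=10 (longest), p+q=13
s + l = 14 vs p + q = 13
s + l > p + q → non-Grashof → no link fully rotates → triple-rocker

triple-rocker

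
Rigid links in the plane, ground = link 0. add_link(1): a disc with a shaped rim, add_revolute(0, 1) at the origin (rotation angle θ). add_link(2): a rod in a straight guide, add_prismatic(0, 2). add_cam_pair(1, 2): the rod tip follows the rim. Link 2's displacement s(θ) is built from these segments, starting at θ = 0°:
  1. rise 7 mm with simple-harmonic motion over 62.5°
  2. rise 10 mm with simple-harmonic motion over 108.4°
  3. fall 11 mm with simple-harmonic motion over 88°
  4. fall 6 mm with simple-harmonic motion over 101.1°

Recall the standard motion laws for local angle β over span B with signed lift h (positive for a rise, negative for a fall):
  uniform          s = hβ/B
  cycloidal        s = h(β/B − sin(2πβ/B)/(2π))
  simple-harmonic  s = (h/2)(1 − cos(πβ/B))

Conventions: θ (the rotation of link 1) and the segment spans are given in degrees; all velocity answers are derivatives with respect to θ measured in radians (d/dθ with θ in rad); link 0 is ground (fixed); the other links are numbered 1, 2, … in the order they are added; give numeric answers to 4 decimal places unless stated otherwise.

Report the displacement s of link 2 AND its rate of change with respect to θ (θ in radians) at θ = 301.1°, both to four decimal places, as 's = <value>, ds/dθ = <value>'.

segment 1 (0° to 62.5°, simple-harmonic, h = 7) is passed completely: s = 0.0000 + (7) = 7.0000
segment 2 (62.5° to 170.9°, simple-harmonic, h = 10) is passed completely: s = 7.0000 + (10) = 17.0000
segment 3 (170.9° to 258.9°, simple-harmonic, h = -11) is passed completely: s = 17.0000 + (-11) = 6.0000
θ = 301.1° falls in segment 4 (258.9° to 360°, simple-harmonic, h = -6): β = 301.1 − 258.9 = 42.2°, B = 101.1°; Δs = -6/2·(1 − cos(π·0.4174)) = -2.2303; s = 6.0000 − 2.2303 = 3.7697
velocity in seg [258.9°–360°] (simple-harmonic), θ in radians: β = 42.2° = 0.7365 rad, B = 101.1° = 1.7645 rad; ds/dθ = (πh/(2B)) sin(πβ/B) = (π·(-6)/(2·1.7645)) sin(π·0.4174) = -5.162456 mm/rad

s = 3.7697, ds/dθ = -5.1625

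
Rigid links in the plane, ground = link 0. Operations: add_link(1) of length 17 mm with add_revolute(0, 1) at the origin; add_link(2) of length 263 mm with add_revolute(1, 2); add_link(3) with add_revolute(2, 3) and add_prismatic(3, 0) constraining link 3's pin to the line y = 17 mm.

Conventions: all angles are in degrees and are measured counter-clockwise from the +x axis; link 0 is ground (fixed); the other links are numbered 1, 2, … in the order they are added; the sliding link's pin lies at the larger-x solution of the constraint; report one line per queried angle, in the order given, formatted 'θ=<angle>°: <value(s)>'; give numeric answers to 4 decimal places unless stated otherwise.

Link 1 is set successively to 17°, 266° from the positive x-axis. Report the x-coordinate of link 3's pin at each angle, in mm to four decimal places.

geometry: r = 17 mm, L = 263 mm, e = 17 mm
θ=17°: crank pin P = (r cos θ, r sin θ) = (16.257181, 4.970319)
θ=17°: h = r sin θ − e = 4.970319 − 17 = -12.029681
θ=17°: x = r cos θ + √(L² − h²) = 16.257181 + 262.724736 = 278.981917
θ=266°: crank pin P = (r cos θ, r sin θ) = (-1.185860, -16.958589)
θ=266°: h = r sin θ − e = -16.958589 − 17 = -33.958589
θ=266°: x = r cos θ + √(L² − h²) = -1.185860 + 260.798417 = 259.612557

θ=17°: 278.9819
θ=266°: 259.6126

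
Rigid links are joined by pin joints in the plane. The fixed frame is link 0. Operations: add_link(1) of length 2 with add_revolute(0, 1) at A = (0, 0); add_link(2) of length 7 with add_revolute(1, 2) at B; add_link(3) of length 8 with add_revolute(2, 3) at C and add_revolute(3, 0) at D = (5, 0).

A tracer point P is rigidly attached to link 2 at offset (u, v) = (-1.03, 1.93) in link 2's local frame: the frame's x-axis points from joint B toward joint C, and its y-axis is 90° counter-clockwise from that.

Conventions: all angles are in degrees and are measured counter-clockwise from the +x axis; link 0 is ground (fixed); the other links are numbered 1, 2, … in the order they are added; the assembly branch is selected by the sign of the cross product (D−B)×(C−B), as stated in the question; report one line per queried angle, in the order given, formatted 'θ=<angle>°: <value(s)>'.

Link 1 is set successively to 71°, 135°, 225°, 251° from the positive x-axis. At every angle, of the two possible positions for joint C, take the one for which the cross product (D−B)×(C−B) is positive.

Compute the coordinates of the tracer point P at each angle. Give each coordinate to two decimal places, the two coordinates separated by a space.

A=(0,0), D=(5.00,0)
θ=71°: B = A + 2.00·(cos71°, sin71°) = (0.6511, 1.8910)
θ=71°: |BD| = 4.7422
θ=71°: circle(B,7.00) ∩ circle(D,8.00): a=0.7896, h=6.9553
θ=71°:   candidates: C₊=(4.1488,7.9546) cross=32.984; C₋=(-1.3983,-4.8022) cross=-32.984
θ=71°:   branch + wants cross > 0 → take C=(4.1488,7.9546) (cross=32.984)
θ=71°: ex = (C−B)/|BC| = (0.4997,0.8662); ey = (-0.8662,0.4997)
θ=71°: P = B + -1.03·ex + 1.93·ey = (-1.5353,1.9632)
θ=135°: B = A + 2.00·(cos135°, sin135°) = (-1.4142, 1.4142)
θ=135°: |BD| = 6.5683
θ=135°: circle(B,7.00) ∩ circle(D,8.00): a=2.1423, h=6.6641
θ=135°:   candidates: C₊=(2.1127,7.4608) cross=43.772; C₋=(-0.7570,-5.5549) cross=-43.772
θ=135°:   branch + wants cross > 0 → take C=(2.1127,7.4608) (cross=43.772)
θ=135°: ex = (C−B)/|BC| = (0.5038,0.8638); ey = (-0.8638,0.5038)
θ=135°: P = B + -1.03·ex + 1.93·ey = (-3.6003,1.4969)
θ=225°: B = A + 2.00·(cos225°, sin225°) = (-1.4142, -1.4142)
θ=225°: |BD| = 6.5683
θ=225°: circle(B,7.00) ∩ circle(D,8.00): a=2.1423, h=6.6641
θ=225°:   candidates: C₊=(-0.7570,5.5549) cross=43.772; C₋=(2.1127,-7.4608) cross=-43.772
θ=225°:   branch + wants cross > 0 → take C=(-0.7570,5.5549) (cross=43.772)
θ=225°: ex = (C−B)/|BC| = (0.0939,0.9956); ey = (-0.9956,0.0939)
θ=225°: P = B + -1.03·ex + 1.93·ey = (-3.4324,-2.2585)
θ=251°: B = A + 2.00·(cos251°, sin251°) = (-0.6511, -1.8910)
θ=251°: |BD| = 5.9591
θ=251°: circle(B,7.00) ∩ circle(D,8.00): a=1.7210, h=6.7851
θ=251°:   candidates: C₊=(-1.1722,5.0895) cross=40.434; C₋=(3.1341,-7.7794) cross=-40.434
θ=251°:   branch + wants cross > 0 → take C=(-1.1722,5.0895) (cross=40.434)
θ=251°: ex = (C−B)/|BC| = (-0.0744,0.9972); ey = (-0.9972,-0.0744)
θ=251°: P = B + -1.03·ex + 1.93·ey = (-2.4991,-3.0619)

θ=71°: -1.54 1.96
θ=135°: -3.60 1.50
θ=225°: -3.43 -2.26
θ=251°: -2.50 -3.06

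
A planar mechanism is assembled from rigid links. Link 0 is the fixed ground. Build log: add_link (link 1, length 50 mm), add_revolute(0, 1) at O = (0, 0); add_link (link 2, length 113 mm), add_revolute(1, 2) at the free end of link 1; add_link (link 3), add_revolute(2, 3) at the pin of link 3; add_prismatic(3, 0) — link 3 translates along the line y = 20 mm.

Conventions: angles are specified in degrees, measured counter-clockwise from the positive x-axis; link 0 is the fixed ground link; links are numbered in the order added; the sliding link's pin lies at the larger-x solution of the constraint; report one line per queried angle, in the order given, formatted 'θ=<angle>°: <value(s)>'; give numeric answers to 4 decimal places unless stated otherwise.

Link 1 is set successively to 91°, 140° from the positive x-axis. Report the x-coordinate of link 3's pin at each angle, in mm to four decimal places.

geometry: r = 50 mm, L = 113 mm, e = 20 mm
θ=91°: crank pin P = (r cos θ, r sin θ) = (-0.872620, 49.992385)
θ=91°: h = r sin θ − e = 49.992385 − 20 = 29.992385
θ=91°: x = r cos θ + √(L² − h²) = -0.872620 + 108.947037 = 108.074417
θ=140°: crank pin P = (r cos θ, r sin θ) = (-38.302222, 32.139380)
θ=140°: h = r sin θ − e = 32.139380 − 20 = 12.139380
θ=140°: x = r cos θ + √(L² − h²) = -38.302222 + 112.346052 = 74.043830

θ=91°: 108.0744
θ=140°: 74.0438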